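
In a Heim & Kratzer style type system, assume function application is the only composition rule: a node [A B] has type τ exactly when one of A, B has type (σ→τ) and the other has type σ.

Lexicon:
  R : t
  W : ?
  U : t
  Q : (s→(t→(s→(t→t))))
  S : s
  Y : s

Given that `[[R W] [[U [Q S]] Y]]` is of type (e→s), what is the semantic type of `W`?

At [[R W] [[U [Q S]] Y]] (required: (e→s)): [[U [Q S]] Y] is (t→t), which is not a function with range (e→s); hence [R W] is the functor — type ((t→t)→(e→s)).
At [R W] (required: ((t→t)→(e→s))): R is t, which is not a function with range ((t→t)→(e→s)); hence W is the functor — type (t→((t→t)→(e→s))).

(t→((t→t)→(e→s)))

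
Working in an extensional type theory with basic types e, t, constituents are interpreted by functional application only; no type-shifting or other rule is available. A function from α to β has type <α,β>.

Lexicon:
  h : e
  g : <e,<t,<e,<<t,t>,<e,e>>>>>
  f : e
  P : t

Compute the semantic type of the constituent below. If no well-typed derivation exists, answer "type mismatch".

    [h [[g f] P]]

<<t,t>,<e,e>>

[g f]: <e,<t,<e,<<t,t>,<e,e>>>>> applied to e yields <t,<e,<<t,t>,<e,e>>>>.
[[g f] P]: <t,<e,<<t,t>,<e,e>>>> applied to t yields <e,<<t,t>,<e,e>>>.
[h [[g f] P]]: <e,<<t,t>,<e,e>>> applied to e yields <<t,t>,<e,e>>.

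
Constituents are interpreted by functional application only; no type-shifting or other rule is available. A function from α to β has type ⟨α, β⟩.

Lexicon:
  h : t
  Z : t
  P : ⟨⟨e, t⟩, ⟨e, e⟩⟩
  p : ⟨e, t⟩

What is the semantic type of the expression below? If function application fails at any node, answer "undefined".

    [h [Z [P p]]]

undefined

[P p]: functor P : ⟨⟨e, t⟩, ⟨e, e⟩⟩, argument p : ⟨e, t⟩; result ⟨e, e⟩.
[Z [P p]]: t and ⟨e, e⟩ cannot combine by function application — type clash.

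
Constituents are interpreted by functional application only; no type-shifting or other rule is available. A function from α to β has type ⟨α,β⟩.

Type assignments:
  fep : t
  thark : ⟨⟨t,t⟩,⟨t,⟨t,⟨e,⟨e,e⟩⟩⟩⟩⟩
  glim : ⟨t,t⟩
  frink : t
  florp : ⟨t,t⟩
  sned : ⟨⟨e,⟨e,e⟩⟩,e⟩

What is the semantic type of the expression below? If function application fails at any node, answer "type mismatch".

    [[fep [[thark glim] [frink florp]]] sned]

[thark glim]: functor thark : ⟨⟨t,t⟩,⟨t,⟨t,⟨e,⟨e,e⟩⟩⟩⟩⟩, argument glim : ⟨t,t⟩; result ⟨t,⟨t,⟨e,⟨e,e⟩⟩⟩⟩.
[frink florp]: functor florp : ⟨t,t⟩, argument frink : t; result t.
[[thark glim] [frink florp]]: functor [thark glim] : ⟨t,⟨t,⟨e,⟨e,e⟩⟩⟩⟩, argument [frink florp] : t; result ⟨t,⟨e,⟨e,e⟩⟩⟩.
[fep [[thark glim] [frink florp]]]: functor [[thark glim] [frink florp]] : ⟨t,⟨e,⟨e,e⟩⟩⟩, argument fep : t; result ⟨e,⟨e,e⟩⟩.
[[fep [[thark glim] [frink florp]]] sned]: functor sned : ⟨⟨e,⟨e,e⟩⟩,e⟩, argument [fep [[thark glim] [frink florp]]] : ⟨e,⟨e,e⟩⟩; result e.

e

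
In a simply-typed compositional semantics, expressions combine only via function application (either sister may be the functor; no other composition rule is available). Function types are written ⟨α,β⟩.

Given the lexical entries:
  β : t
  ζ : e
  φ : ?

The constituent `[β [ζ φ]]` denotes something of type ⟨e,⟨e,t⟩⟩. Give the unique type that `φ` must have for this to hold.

At [β [ζ φ]] (required: ⟨e,⟨e,t⟩⟩): β is t, which is not a function with range ⟨e,⟨e,t⟩⟩; hence [ζ φ] is the functor — type ⟨t,⟨e,⟨e,t⟩⟩⟩.
At [ζ φ] (required: ⟨t,⟨e,⟨e,t⟩⟩⟩): ζ is e, which is not a function with range ⟨t,⟨e,⟨e,t⟩⟩⟩; hence φ is the functor — type ⟨e,⟨t,⟨e,⟨e,t⟩⟩⟩⟩.

⟨e,⟨t,⟨e,⟨e,t⟩⟩⟩⟩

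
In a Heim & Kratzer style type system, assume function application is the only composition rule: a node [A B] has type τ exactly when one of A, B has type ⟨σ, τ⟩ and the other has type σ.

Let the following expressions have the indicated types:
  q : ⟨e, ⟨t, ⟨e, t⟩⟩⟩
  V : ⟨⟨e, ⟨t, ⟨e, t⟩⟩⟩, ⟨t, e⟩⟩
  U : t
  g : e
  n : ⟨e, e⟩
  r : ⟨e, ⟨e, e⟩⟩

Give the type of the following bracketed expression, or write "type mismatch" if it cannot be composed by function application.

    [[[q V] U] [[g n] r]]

e

[q V]: V is ⟨⟨e, ⟨t, ⟨e, t⟩⟩⟩, ⟨t, e⟩⟩, q is ⟨e, ⟨t, ⟨e, t⟩⟩⟩; result ⟨t, e⟩.
[[q V] U]: [q V] is ⟨t, e⟩, U is t; result e.
[g n]: n is ⟨e, e⟩, g is e; result e.
[[g n] r]: r is ⟨e, ⟨e, e⟩⟩, [g n] is e; result ⟨e, e⟩.
[[[q V] U] [[g n] r]]: [[g n] r] is ⟨e, e⟩, [[q V] U] is e; result e.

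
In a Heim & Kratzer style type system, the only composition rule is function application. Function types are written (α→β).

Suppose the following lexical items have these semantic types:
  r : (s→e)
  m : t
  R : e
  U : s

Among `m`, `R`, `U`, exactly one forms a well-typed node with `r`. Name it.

m : t — no; r wants s, and m wants nothing (atomic).
R : e — no; r wants s, and R wants nothing (atomic).
U — combines: r : (s→e) takes U : s as argument, giving e.

U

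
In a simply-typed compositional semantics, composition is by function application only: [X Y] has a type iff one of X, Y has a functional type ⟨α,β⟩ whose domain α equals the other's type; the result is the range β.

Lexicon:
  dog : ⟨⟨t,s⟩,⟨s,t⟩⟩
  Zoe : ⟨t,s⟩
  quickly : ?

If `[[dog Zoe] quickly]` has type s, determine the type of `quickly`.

⟨⟨s,t⟩,s⟩

[[dog Zoe] quickly] must have type s. The sister [dog Zoe] has type ⟨s,t⟩; that is not a function onto s, so quickly must be the functor, of type ⟨⟨s,t⟩,s⟩.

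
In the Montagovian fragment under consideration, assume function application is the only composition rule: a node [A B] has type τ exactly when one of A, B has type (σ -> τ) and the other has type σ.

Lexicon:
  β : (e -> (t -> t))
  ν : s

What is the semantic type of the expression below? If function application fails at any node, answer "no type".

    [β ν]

At [β ν]: neither (e -> (t -> t)) nor s can take the other as argument; the node is ill-typed.

no type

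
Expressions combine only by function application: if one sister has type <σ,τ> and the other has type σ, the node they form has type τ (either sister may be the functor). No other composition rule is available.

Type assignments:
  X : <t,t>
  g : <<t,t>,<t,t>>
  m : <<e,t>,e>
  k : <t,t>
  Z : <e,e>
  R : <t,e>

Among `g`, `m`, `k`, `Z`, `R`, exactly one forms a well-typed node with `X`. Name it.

g — combines: g : <<t,t>,<t,t>> takes X : <t,t> as argument, giving <t,t>.
m : <<e,t>,e> — X needs t; m needs <e,t>; neither fits.
k : <t,t> — X needs t; k needs t; neither fits.
Z : <e,e> — X needs t; Z needs e; neither fits.
R : <t,e> — X needs t; R needs t; neither fits.

g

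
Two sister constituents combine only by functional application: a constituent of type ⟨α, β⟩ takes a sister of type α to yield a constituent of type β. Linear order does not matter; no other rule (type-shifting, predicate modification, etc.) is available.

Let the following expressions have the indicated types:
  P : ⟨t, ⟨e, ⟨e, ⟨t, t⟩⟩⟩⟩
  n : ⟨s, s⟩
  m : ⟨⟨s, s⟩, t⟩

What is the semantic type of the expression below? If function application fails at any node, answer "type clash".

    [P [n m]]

⟨e, ⟨e, ⟨t, t⟩⟩⟩

[n m] — m of type ⟨⟨s, s⟩, t⟩ combines with n of type ⟨s, s⟩: type t.
[P [n m]] — P of type ⟨t, ⟨e, ⟨e, ⟨t, t⟩⟩⟩⟩ combines with [n m] of type t: type ⟨e, ⟨e, ⟨t, t⟩⟩⟩.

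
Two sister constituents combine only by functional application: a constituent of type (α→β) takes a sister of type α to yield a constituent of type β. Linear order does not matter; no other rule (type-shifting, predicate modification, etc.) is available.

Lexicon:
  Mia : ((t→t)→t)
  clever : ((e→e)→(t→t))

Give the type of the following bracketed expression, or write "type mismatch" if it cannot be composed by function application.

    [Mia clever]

type mismatch

[Mia clever]: ((t→t)→t) and ((e→e)→(t→t)) cannot combine by function application — type clash.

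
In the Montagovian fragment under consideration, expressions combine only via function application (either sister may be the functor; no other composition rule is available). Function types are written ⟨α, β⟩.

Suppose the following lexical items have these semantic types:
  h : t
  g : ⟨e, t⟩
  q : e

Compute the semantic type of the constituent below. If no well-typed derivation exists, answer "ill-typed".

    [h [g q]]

ill-typed

At [g q], g : ⟨e, t⟩ takes q : e, giving t.
At [h [g q]]: neither t nor t can take the other as argument; the node is ill-typed.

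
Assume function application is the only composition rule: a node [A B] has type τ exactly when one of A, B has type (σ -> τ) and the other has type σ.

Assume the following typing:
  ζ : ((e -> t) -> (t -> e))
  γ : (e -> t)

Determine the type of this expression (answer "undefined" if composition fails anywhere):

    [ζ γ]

[ζ γ]: functor ζ : ((e -> t) -> (t -> e)), argument γ : (e -> t); result (t -> e).

(t -> e)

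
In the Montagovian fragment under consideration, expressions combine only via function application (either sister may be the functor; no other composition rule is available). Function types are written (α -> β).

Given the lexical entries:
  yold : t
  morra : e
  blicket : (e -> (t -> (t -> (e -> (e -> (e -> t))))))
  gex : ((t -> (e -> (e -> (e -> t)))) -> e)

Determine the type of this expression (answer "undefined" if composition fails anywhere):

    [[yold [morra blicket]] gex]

[morra blicket]: (e -> (t -> (t -> (e -> (e -> (e -> t)))))) applied to e yields (t -> (t -> (e -> (e -> (e -> t))))).
[yold [morra blicket]]: (t -> (t -> (e -> (e -> (e -> t))))) applied to t yields (t -> (e -> (e -> (e -> t)))).
[[yold [morra blicket]] gex]: ((t -> (e -> (e -> (e -> t)))) -> e) applied to (t -> (e -> (e -> (e -> t)))) yields e.

e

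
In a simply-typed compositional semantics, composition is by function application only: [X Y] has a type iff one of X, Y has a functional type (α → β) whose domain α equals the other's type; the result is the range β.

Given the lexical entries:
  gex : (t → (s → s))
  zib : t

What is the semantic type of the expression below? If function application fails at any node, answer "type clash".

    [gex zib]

(s → s)

[gex zib]: (t → (s → s)) applied to t yields (s → s).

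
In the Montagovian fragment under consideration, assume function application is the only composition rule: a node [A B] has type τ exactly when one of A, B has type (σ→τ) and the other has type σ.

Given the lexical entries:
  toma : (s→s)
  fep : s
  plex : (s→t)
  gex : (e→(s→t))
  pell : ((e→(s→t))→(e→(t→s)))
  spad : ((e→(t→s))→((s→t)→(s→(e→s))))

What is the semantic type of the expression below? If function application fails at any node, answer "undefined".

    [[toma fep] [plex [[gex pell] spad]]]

[toma fep]: functor toma : (s→s), argument fep : s; result s.
[gex pell]: functor pell : ((e→(s→t))→(e→(t→s))), argument gex : (e→(s→t)); result (e→(t→s)).
[[gex pell] spad]: functor spad : ((e→(t→s))→((s→t)→(s→(e→s)))), argument [gex pell] : (e→(t→s)); result ((s→t)→(s→(e→s))).
[plex [[gex pell] spad]]: functor [[gex pell] spad] : ((s→t)→(s→(e→s))), argument plex : (s→t); result (s→(e→s)).
[[toma fep] [plex [[gex pell] spad]]]: functor [plex [[gex pell] spad]] : (s→(e→s)), argument [toma fep] : s; result (e→s).

(e→s)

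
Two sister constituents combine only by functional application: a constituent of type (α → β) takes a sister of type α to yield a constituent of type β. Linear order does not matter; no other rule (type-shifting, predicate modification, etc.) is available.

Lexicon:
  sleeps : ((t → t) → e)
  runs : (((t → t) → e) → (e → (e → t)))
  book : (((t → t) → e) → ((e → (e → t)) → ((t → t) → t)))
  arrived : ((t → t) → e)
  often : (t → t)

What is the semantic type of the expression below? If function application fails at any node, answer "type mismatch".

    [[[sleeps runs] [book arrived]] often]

[sleeps runs]: runs is (((t → t) → e) → (e → (e → t))), sleeps is ((t → t) → e); result (e → (e → t)).
[book arrived]: book is (((t → t) → e) → ((e → (e → t)) → ((t → t) → t))), arrived is ((t → t) → e); result ((e → (e → t)) → ((t → t) → t)).
[[sleeps runs] [book arrived]]: [book arrived] is ((e → (e → t)) → ((t → t) → t)), [sleeps runs] is (e → (e → t)); result ((t → t) → t).
[[[sleeps runs] [book arrived]] often]: [[sleeps runs] [book arrived]] is ((t → t) → t), often is (t → t); result t.

t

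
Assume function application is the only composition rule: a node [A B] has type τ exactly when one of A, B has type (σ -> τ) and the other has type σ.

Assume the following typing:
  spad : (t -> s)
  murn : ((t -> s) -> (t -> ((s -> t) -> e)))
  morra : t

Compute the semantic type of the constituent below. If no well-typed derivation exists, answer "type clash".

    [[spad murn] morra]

((s -> t) -> e)

[spad murn]: ((t -> s) -> (t -> ((s -> t) -> e))) applied to (t -> s) yields (t -> ((s -> t) -> e)).
[[spad murn] morra]: (t -> ((s -> t) -> e)) applied to t yields ((s -> t) -> e).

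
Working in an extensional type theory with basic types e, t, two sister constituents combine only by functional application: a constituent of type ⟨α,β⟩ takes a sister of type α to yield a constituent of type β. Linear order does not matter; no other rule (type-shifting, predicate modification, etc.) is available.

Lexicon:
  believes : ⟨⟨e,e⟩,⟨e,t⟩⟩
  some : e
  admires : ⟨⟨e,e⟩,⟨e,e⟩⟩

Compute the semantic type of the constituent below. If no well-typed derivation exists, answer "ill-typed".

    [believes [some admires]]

[some admires]: e with ⟨⟨e,e⟩,⟨e,e⟩⟩ — neither is a function whose domain matches the other; composition fails here.

ill-typed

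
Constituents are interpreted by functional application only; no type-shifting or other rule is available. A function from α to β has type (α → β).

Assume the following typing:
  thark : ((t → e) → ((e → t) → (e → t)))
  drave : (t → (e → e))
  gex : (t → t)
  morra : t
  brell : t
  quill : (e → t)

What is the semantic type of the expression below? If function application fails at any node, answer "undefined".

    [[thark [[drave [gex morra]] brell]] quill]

[gex morra] — gex of type (t → t) combines with morra of type t: type t.
[drave [gex morra]] — drave of type (t → (e → e)) combines with [gex morra] of type t: type (e → e).
[[drave [gex morra]] brell]: (e → e) with t — neither is a function whose domain matches the other; composition fails here.

undefined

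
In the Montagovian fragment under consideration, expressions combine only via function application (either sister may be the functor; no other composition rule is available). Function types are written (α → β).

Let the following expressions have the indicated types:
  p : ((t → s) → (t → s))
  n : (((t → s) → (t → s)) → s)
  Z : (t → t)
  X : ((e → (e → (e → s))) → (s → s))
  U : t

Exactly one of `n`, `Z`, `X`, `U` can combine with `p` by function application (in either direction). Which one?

n — combines: n : (((t → s) → (t → s)) → s) takes p : ((t → s) → (t → s)) as argument, giving s.
Z : (t → t) — p needs (t → s); Z needs t; neither fits.
X : ((e → (e → (e → s))) → (s → s)) — p needs (t → s); X needs (e → (e → (e → s))); neither fits.
U : t — p needs (t → s); U needs nothing (atomic); neither fits.

n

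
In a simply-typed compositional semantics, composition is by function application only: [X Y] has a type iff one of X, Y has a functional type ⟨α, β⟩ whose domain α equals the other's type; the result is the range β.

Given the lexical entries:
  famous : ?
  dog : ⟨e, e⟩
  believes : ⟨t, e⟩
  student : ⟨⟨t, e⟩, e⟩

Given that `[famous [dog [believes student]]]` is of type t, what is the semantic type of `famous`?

[famous [dog [believes student]]] must have type t. The sister [dog [believes student]] has type e; that is not a function onto t, so famous must be the functor, of type ⟨e, t⟩.

⟨e, t⟩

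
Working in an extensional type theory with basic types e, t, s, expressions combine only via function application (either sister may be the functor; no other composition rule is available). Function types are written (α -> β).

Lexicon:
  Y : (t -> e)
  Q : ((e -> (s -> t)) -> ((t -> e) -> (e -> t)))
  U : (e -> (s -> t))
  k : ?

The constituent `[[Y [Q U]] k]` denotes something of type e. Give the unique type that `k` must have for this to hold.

[[Y [Q U]] k] is required to be e. [Y [Q U]] : (e -> t) cannot yield e as functor, so k : ((e -> t) -> e).

((e -> t) -> e)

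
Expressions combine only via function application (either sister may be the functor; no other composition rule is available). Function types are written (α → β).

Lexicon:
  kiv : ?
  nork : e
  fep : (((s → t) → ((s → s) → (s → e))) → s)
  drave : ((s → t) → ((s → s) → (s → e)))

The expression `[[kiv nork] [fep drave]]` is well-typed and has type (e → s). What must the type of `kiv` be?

(e → (s → (e → s)))

For [[kiv nork] [fep drave]] to have type (e → s) with [fep drave] of type s, [kiv nork] must be the function: [kiv nork] : (s → (e → s)).
For [kiv nork] to have type (s → (e → s)) with nork of type e, kiv must be the function: kiv : (e → (s → (e → s))).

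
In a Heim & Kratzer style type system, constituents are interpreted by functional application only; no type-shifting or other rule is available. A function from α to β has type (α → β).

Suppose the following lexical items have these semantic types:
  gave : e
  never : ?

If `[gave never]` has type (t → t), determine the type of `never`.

[gave never] must have type (t → t). The sister gave has type e; that is not a function onto (t → t), so never must be the functor, of type (e → (t → t)).

(e → (t → t))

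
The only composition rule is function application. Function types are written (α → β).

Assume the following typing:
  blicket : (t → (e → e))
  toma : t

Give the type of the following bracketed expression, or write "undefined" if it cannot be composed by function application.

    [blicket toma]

[blicket toma]: blicket is (t → (e → e)), toma is t; result (e → e).

(e → e)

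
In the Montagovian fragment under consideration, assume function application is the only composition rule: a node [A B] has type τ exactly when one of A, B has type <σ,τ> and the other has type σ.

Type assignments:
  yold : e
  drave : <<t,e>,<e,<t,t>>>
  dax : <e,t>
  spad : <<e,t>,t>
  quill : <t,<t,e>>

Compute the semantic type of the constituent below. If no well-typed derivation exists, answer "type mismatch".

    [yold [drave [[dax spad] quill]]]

[dax spad]: functor spad : <<e,t>,t>, argument dax : <e,t>; result t.
[[dax spad] quill]: functor quill : <t,<t,e>>, argument [dax spad] : t; result <t,e>.
[drave [[dax spad] quill]]: functor drave : <<t,e>,<e,<t,t>>>, argument [[dax spad] quill] : <t,e>; result <e,<t,t>>.
[yold [drave [[dax spad] quill]]]: functor [drave [[dax spad] quill]] : <e,<t,t>>, argument yold : e; result <t,t>.

<t,t>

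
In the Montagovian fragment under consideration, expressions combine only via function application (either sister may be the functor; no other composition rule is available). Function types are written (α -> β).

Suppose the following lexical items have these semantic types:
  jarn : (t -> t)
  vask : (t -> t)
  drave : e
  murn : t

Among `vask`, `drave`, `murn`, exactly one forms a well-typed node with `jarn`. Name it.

vask : (t -> t) — no; jarn wants t, and vask wants t.
drave : e — no; jarn wants t, and drave wants nothing (atomic).
murn — combines: jarn : (t -> t) takes murn : t as argument, giving t.

murn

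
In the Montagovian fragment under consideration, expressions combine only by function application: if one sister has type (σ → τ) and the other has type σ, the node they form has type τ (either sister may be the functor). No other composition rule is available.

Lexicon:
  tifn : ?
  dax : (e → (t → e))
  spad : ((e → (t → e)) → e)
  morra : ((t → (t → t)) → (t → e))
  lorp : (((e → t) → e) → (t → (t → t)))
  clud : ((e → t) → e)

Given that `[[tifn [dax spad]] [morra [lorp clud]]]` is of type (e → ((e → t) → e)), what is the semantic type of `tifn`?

(e → ((t → e) → (e → ((e → t) → e))))

At [[tifn [dax spad]] [morra [lorp clud]]] (required: (e → ((e → t) → e))): [morra [lorp clud]] is (t → e), which is not a function with range (e → ((e → t) → e)); hence [tifn [dax spad]] is the functor — type ((t → e) → (e → ((e → t) → e))).
At [tifn [dax spad]] (required: ((t → e) → (e → ((e → t) → e)))): [dax spad] is e, which is not a function with range ((t → e) → (e → ((e → t) → e))); hence tifn is the functor — type (e → ((t → e) → (e → ((e → t) → e)))).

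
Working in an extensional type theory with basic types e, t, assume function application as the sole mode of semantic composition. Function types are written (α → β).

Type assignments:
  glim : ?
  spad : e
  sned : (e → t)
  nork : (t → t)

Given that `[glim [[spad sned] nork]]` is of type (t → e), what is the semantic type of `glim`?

(t → (t → e))

[glim [[spad sned] nork]] must have type (t → e). The sister [[spad sned] nork] has type t; that is not a function onto (t → e), so glim must be the functor, of type (t → (t → e)).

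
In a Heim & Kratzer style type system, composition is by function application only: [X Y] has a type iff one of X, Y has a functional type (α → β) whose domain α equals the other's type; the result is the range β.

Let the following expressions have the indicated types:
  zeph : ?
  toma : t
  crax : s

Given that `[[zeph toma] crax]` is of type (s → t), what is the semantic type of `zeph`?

[[zeph toma] crax] must have type (s → t). The sister crax has type s; that is not a function onto (s → t), so [zeph toma] must be the functor, of type (s → (s → t)).
[zeph toma] must have type (s → (s → t)). The sister toma has type t; that is not a function onto (s → (s → t)), so zeph must be the functor, of type (t → (s → (s → t))).

(t → (s → (s → t)))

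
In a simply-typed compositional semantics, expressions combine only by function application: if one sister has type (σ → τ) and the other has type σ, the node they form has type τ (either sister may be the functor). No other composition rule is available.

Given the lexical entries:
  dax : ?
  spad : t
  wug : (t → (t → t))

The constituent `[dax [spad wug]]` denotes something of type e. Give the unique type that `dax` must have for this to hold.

((t → t) → e)

At [dax [spad wug]] (required: e): [spad wug] is (t → t), which is not a function with range e; hence dax is the functor — type ((t → t) → e).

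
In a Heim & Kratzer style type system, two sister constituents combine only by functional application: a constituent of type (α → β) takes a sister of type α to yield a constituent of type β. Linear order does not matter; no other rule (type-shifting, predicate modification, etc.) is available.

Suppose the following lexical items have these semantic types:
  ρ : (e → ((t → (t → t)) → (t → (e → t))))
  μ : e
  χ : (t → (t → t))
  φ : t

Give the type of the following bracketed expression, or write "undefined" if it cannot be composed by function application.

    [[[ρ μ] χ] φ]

[ρ μ]: ρ is (e → ((t → (t → t)) → (t → (e → t)))), μ is e; result ((t → (t → t)) → (t → (e → t))).
[[ρ μ] χ]: [ρ μ] is ((t → (t → t)) → (t → (e → t))), χ is (t → (t → t)); result (t → (e → t)).
[[[ρ μ] χ] φ]: [[ρ μ] χ] is (t → (e → t)), φ is t; result (e → t).

(e → t)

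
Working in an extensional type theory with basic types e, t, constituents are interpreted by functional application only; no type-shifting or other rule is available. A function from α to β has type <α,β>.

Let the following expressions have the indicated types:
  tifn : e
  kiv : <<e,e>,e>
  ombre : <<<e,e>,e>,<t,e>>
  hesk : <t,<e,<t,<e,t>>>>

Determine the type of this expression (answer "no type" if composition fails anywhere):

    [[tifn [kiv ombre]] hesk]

no type

[kiv ombre]: ombre is <<<e,e>,e>,<t,e>>, kiv is <<e,e>,e>; result <t,e>.
[tifn [kiv ombre]]: e and <t,e> cannot combine by function application — type clash.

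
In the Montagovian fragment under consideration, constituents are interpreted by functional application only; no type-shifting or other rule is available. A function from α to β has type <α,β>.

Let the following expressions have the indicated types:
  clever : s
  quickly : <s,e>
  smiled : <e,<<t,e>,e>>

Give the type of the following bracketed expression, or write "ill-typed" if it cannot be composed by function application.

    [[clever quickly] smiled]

<<t,e>,e>

[clever quickly]: <s,e> applied to s yields e.
[[clever quickly] smiled]: <e,<<t,e>,e>> applied to e yields <<t,e>,e>.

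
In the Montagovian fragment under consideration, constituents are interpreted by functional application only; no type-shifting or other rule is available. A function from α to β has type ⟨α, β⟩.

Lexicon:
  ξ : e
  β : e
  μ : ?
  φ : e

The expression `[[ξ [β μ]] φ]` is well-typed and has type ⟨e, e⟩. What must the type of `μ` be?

At [[ξ [β μ]] φ] (required: ⟨e, e⟩): φ is e, which is not a function with range ⟨e, e⟩; hence [ξ [β μ]] is the functor — type ⟨e, ⟨e, e⟩⟩.
At [ξ [β μ]] (required: ⟨e, ⟨e, e⟩⟩): ξ is e, which is not a function with range ⟨e, ⟨e, e⟩⟩; hence [β μ] is the functor — type ⟨e, ⟨e, ⟨e, e⟩⟩⟩.
At [β μ] (required: ⟨e, ⟨e, ⟨e, e⟩⟩⟩): β is e, which is not a function with range ⟨e, ⟨e, ⟨e, e⟩⟩⟩; hence μ is the functor — type ⟨e, ⟨e, ⟨e, ⟨e, e⟩⟩⟩⟩.

⟨e, ⟨e, ⟨e, ⟨e, e⟩⟩⟩⟩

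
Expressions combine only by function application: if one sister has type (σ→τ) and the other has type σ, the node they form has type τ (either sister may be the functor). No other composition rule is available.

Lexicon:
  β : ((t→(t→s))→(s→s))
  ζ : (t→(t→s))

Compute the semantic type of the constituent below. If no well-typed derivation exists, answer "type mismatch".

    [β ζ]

[β ζ]: β is ((t→(t→s))→(s→s)), ζ is (t→(t→s)); result (s→s).

(s→s)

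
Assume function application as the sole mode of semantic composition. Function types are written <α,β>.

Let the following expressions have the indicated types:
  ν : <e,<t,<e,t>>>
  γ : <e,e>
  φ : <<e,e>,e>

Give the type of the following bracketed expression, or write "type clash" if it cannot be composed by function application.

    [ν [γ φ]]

At [γ φ], φ : <<e,e>,e> takes γ : <e,e>, giving e.
At [ν [γ φ]], ν : <e,<t,<e,t>>> takes [γ φ] : e, giving <t,<e,t>>.

<t,<e,t>>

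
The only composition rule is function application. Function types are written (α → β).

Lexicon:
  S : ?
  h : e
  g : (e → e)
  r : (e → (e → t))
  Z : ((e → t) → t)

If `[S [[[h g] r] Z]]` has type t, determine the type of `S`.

(t → t)

At [S [[[h g] r] Z]] (required: t): [[[h g] r] Z] is t, which is not a function with range t; hence S is the functor — type (t → t).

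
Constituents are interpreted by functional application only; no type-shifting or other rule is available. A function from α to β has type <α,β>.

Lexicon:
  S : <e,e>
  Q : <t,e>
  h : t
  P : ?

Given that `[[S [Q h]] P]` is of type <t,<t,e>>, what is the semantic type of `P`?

For [[S [Q h]] P] to have type <t,<t,e>> with [S [Q h]] of type e, P must be the function: P : <e,<t,<t,e>>>.

<e,<t,<t,e>>>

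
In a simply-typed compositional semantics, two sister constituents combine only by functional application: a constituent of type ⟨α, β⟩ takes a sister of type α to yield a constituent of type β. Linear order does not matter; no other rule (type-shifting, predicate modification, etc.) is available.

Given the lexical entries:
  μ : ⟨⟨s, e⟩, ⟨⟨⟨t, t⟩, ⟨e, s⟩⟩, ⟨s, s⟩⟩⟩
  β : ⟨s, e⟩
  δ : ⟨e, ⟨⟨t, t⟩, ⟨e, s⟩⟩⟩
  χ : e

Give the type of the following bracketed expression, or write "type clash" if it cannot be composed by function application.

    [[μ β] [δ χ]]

[μ β]: functor μ : ⟨⟨s, e⟩, ⟨⟨⟨t, t⟩, ⟨e, s⟩⟩, ⟨s, s⟩⟩⟩, argument β : ⟨s, e⟩; result ⟨⟨⟨t, t⟩, ⟨e, s⟩⟩, ⟨s, s⟩⟩.
[δ χ]: functor δ : ⟨e, ⟨⟨t, t⟩, ⟨e, s⟩⟩⟩, argument χ : e; result ⟨⟨t, t⟩, ⟨e, s⟩⟩.
[[μ β] [δ χ]]: functor [μ β] : ⟨⟨⟨t, t⟩, ⟨e, s⟩⟩, ⟨s, s⟩⟩, argument [δ χ] : ⟨⟨t, t⟩, ⟨e, s⟩⟩; result ⟨s, s⟩.

⟨s, s⟩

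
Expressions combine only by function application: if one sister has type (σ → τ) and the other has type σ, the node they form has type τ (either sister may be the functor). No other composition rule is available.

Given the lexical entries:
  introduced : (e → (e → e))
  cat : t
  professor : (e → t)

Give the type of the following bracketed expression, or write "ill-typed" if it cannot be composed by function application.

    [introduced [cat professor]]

ill-typed

[cat professor]: t and (e → t) cannot combine by function application — type clash.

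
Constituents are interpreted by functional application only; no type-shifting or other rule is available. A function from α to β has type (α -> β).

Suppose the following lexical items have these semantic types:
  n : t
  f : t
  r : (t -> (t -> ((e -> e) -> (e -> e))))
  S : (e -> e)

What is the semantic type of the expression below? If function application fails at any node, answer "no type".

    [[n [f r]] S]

(e -> e)

[f r]: r is (t -> (t -> ((e -> e) -> (e -> e)))), f is t; result (t -> ((e -> e) -> (e -> e))).
[n [f r]]: [f r] is (t -> ((e -> e) -> (e -> e))), n is t; result ((e -> e) -> (e -> e)).
[[n [f r]] S]: [n [f r]] is ((e -> e) -> (e -> e)), S is (e -> e); result (e -> e).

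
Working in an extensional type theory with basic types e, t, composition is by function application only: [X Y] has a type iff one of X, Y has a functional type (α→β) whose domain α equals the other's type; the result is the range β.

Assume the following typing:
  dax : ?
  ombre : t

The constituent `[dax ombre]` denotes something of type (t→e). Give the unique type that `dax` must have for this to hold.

[dax ombre] is required to be (t→e). ombre : t cannot yield (t→e) as functor, so dax : (t→(t→e)).

(t→(t→e))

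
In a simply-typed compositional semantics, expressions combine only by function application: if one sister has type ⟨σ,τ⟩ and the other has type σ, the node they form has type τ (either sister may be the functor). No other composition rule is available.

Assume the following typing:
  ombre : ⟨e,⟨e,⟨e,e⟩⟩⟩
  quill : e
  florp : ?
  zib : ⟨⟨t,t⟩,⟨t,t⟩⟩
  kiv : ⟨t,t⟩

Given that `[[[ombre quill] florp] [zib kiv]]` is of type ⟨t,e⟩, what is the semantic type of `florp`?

At [[[ombre quill] florp] [zib kiv]] (required: ⟨t,e⟩): [zib kiv] is ⟨t,t⟩, which is not a function with range ⟨t,e⟩; hence [[ombre quill] florp] is the functor — type ⟨⟨t,t⟩,⟨t,e⟩⟩.
At [[ombre quill] florp] (required: ⟨⟨t,t⟩,⟨t,e⟩⟩): [ombre quill] is ⟨e,⟨e,e⟩⟩, which is not a function with range ⟨⟨t,t⟩,⟨t,e⟩⟩; hence florp is the functor — type ⟨⟨e,⟨e,e⟩⟩,⟨⟨t,t⟩,⟨t,e⟩⟩⟩.

⟨⟨e,⟨e,e⟩⟩,⟨⟨t,t⟩,⟨t,e⟩⟩⟩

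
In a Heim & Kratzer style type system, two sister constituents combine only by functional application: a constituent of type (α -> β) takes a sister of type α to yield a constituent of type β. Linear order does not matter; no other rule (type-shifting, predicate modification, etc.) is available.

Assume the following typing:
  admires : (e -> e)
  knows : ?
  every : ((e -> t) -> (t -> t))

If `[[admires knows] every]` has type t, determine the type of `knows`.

((e -> e) -> (((e -> t) -> (t -> t)) -> t))

[[admires knows] every] is required to be t. every : ((e -> t) -> (t -> t)) cannot yield t as functor, so [admires knows] : (((e -> t) -> (t -> t)) -> t).
[admires knows] is required to be (((e -> t) -> (t -> t)) -> t). admires : (e -> e) cannot yield (((e -> t) -> (t -> t)) -> t) as functor, so knows : ((e -> e) -> (((e -> t) -> (t -> t)) -> t)).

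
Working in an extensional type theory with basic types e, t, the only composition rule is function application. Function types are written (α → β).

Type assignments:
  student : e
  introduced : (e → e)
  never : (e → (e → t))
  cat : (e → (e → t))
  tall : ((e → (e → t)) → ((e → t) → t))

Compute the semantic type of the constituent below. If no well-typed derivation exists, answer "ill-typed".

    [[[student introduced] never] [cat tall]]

At [student introduced], introduced : (e → e) takes student : e, giving e.
At [[student introduced] never], never : (e → (e → t)) takes [student introduced] : e, giving (e → t).
At [cat tall], tall : ((e → (e → t)) → ((e → t) → t)) takes cat : (e → (e → t)), giving ((e → t) → t).
At [[[student introduced] never] [cat tall]], [cat tall] : ((e → t) → t) takes [[student introduced] never] : (e → t), giving t.

t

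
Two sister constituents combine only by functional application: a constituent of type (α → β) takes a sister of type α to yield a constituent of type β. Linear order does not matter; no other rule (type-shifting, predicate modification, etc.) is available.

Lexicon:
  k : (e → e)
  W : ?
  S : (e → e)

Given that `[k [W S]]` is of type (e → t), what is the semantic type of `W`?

[k [W S]] must have type (e → t). The sister k has type (e → e); that is not a function onto (e → t), so [W S] must be the functor, of type ((e → e) → (e → t)).
[W S] must have type ((e → e) → (e → t)). The sister S has type (e → e); that is not a function onto ((e → e) → (e → t)), so W must be the functor, of type ((e → e) → ((e → e) → (e → t))).

((e → e) → ((e → e) → (e → t)))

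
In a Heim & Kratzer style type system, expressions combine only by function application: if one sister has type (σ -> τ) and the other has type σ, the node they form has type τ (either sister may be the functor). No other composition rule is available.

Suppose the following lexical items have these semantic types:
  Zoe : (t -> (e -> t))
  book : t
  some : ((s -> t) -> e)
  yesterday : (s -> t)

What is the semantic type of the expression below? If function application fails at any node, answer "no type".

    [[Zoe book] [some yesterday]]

[Zoe book]: functor Zoe : (t -> (e -> t)), argument book : t; result (e -> t).
[some yesterday]: functor some : ((s -> t) -> e), argument yesterday : (s -> t); result e.
[[Zoe book] [some yesterday]]: functor [Zoe book] : (e -> t), argument [some yesterday] : e; result t.

t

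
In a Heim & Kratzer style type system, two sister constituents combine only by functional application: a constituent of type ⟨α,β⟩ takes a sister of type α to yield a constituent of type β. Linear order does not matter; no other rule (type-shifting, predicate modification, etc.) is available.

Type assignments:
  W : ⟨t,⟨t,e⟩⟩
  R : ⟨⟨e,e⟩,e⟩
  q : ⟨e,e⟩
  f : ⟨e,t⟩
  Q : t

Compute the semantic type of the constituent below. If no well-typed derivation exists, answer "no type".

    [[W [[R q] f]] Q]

e

[R q] — R of type ⟨⟨e,e⟩,e⟩ combines with q of type ⟨e,e⟩: type e.
[[R q] f] — f of type ⟨e,t⟩ combines with [R q] of type e: type t.
[W [[R q] f]] — W of type ⟨t,⟨t,e⟩⟩ combines with [[R q] f] of type t: type ⟨t,e⟩.
[[W [[R q] f]] Q] — [W [[R q] f]] of type ⟨t,e⟩ combines with Q of type t: type e.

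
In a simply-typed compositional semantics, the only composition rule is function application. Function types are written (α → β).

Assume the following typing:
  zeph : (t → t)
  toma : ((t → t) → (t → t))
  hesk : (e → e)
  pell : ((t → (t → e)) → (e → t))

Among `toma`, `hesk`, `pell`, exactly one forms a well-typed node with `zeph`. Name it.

toma — combines: toma : ((t → t) → (t → t)) takes zeph : (t → t) as argument, giving (t → t).
hesk : (e → e) — neither side's domain matches the other.
pell : ((t → (t → e)) → (e → t)) — neither side's domain matches the other.

toma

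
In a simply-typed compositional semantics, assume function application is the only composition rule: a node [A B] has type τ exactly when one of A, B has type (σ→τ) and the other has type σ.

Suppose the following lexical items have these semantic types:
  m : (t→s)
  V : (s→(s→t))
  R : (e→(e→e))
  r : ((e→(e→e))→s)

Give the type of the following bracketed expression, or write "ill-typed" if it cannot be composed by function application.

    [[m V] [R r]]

[m V]: (t→s) with (s→(s→t)) — neither is a function whose domain matches the other; composition fails here.

ill-typed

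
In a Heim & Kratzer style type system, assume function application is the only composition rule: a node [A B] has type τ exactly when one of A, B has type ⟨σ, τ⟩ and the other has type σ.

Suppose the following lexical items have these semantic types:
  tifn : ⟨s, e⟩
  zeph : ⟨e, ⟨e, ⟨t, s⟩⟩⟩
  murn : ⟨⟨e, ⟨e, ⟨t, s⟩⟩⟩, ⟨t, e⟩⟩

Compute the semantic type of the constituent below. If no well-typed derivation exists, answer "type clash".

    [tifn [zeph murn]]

At [zeph murn], murn : ⟨⟨e, ⟨e, ⟨t, s⟩⟩⟩, ⟨t, e⟩⟩ takes zeph : ⟨e, ⟨e, ⟨t, s⟩⟩⟩, giving ⟨t, e⟩.
[tifn [zeph murn]]: ⟨s, e⟩ and ⟨t, e⟩ cannot combine by function application — type clash.

type clash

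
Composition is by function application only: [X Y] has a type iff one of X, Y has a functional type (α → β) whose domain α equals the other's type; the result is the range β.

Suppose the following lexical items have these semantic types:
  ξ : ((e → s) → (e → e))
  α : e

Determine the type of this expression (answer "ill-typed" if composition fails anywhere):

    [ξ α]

At [ξ α]: neither ((e → s) → (e → e)) nor e can take the other as argument; the node is ill-typed.

ill-typed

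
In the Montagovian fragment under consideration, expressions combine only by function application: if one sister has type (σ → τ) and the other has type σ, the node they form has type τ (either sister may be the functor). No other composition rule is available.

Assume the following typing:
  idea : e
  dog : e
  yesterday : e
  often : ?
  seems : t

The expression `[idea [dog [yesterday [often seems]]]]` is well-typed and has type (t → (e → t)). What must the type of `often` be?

[idea [dog [yesterday [often seems]]]] must have type (t → (e → t)). The sister idea has type e; that is not a function onto (t → (e → t)), so [dog [yesterday [often seems]]] must be the functor, of type (e → (t → (e → t))).
[dog [yesterday [often seems]]] must have type (e → (t → (e → t))). The sister dog has type e; that is not a function onto (e → (t → (e → t))), so [yesterday [often seems]] must be the functor, of type (e → (e → (t → (e → t)))).
[yesterday [often seems]] must have type (e → (e → (t → (e → t)))). The sister yesterday has type e; that is not a function onto (e → (e → (t → (e → t)))), so [often seems] must be the functor, of type (e → (e → (e → (t → (e → t))))).
[often seems] must have type (e → (e → (e → (t → (e → t))))). The sister seems has type t; that is not a function onto (e → (e → (e → (t → (e → t))))), so often must be the functor, of type (t → (e → (e → (e → (t → (e → t)))))).

(t → (e → (e → (e → (t → (e → t))))))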